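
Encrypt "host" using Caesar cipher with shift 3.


Word: "host"
Shift: 3
Each letter → (letter + shift) mod 26:
  'h' (7) + 3 = 10 → 'k'
  'o' (14) + 3 = 17 → 'r'
  's' (18) + 3 = 21 → 'v'
  't' (19) + 3 = 22 → 'w'
Result = "krvw"


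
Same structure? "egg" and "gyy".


Pattern of "egg": [0, 1, 1]
Pattern of "gyy": [0, 1, 1]
Patterns match
Same pattern = Yes


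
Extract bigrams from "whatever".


Word: "whatever" (length 8)
Number of bigrams = 8 - 2 + 1 = 7
  Position 0: "wh"
  Position 1: "ha"
  Position 2: "at"
  Position 3: "te"
  Position 4: "ev"
  Position 5: "ve"
  Position 6: "er"
Bigrams = "wh", "ha", "at", "te", "ev", "ve", "er"


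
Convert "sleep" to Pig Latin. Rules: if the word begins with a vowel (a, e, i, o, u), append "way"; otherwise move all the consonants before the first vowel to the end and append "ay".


Word: "sleep"
Starts with consonant(s) → move to end, add 'ay'
Consonant cluster: "sl"
Pig Latin = "eepslay"


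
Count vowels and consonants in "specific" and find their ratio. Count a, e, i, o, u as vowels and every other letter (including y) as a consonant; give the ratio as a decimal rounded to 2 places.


Word: "specific"
Vowels (a,e,i,o,u): 3
Consonants: 5
Ratio = 3/5
= 0.60


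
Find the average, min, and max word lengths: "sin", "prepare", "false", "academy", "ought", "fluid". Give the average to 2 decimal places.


Lengths: "sin"=3, "prepare"=7, "false"=5, "academy"=7, "ought"=5, "fluid"=5
Sum = 32, Count = 6
Average = 32/6 = 5.33
= avg=5.33, min=3, max=7


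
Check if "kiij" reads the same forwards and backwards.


Word: "kiij"
Reversed: "jiik"
Forward == Backward? kiij != jiik
Palindrome = No


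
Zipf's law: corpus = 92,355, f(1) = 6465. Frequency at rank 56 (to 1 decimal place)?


Zipf's law: f(r) = f(1) / r
f(1) = 6465
f(56) = 6465 / 56
= 115.4 occurrences


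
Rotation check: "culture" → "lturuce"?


Word: "culture", Candidate: "lturuce"
Method: check if candidate is substring of word+word
"cultureculture" contains "lturuce"? No
Is rotation = No


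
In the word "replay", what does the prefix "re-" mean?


Prefix: re-
Example: replay = re- + play
Meaning = again


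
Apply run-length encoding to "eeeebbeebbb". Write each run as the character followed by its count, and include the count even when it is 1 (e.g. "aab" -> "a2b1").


String: "eeeebbeebbb"
Scanning for consecutive runs:
  'e' x 4
  'b' x 2
  'e' x 2
  'b' x 3
RLE = "e4b2e2b3"


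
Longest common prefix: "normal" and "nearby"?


Word 1: "normal"
Word 2: "nearby"
Comparing from start:
  Pos 0: 'n' == 'n'
  Pos 1: 'o' != 'e' (stop)
LCP = "n" (length 1)


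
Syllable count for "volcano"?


Word: "volcano"
Syllable breakdown: vol-ca-no
Counting: 3 parts
= 3 syllables


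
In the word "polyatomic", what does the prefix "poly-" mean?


Prefix: poly-
As in: polyatomic -> poly- + atomic
Meaning = many


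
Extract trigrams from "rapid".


Word: "rapid" (length 5)
Number of trigrams = 5 - 3 + 1 = 3
  Position 0: "rap"
  Position 1: "api"
  Position 2: "pid"
Trigrams = "rap", "api", "pid"


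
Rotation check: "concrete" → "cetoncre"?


Word: "concrete", Candidate: "cetoncre"
Method: check if candidate is substring of word+word
"concreteconcrete" contains "cetoncre"? No
Is rotation = No


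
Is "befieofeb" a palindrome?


Word: "befieofeb"
Reversed: "befoeifeb"
Forward == Backward? befieofeb != befoeifeb
Palindrome = No


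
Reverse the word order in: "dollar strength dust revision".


Original: "dollar strength dust revision"
Words (1..n): dollar | strength | dust | revision
Reversed (n..1): revision | dust | strength | dollar
Result = "revision dust strength dollar"


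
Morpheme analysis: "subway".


Word: "subway"
Morphemes: sub- / way
Each morpheme carries meaning
= 2 morphemes


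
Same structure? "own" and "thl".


Pattern of "own": [0, 1, 2]
Pattern of "thl": [0, 1, 2]
Patterns match
Same pattern = Yes


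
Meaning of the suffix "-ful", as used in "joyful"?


Suffix: -ful
As in: joyful -> joy + -ful
Meaning = full of


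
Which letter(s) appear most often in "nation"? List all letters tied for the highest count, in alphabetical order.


Word: "nation"
Letter counts:
  'a': 1
  'i': 1
  'n': 2
  'o': 1
  't': 1
Maximum count = 2
Most frequent = 'n' (2 times each)


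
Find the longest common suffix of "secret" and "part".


Word 1: "secret"
Word 2: "part"
Comparing from end:
  Pos -1: 't' == 't'
  Pos -2: 'e' != 'r' (stop)
LCS = "t" (length 1)


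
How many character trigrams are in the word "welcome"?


Word: "welcome" (length 7)
Number of 3-grams = length - 3 + 1 = 7 - 3 + 1
= 5


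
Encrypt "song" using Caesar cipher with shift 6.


Word: "song"
Shift: 6
Each letter → (letter + shift) mod 26:
  's' (18) + 6 = 24 → 'y'
  'o' (14) + 6 = 20 → 'u'
  'n' (13) + 6 = 19 → 't'
  'g' (6) + 6 = 12 → 'm'
Result = "yutm"


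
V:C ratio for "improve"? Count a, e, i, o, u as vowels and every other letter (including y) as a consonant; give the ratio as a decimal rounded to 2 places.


Word: "improve"
Vowels (a,e,i,o,u): 3
Consonants: 4
Ratio = 3/4
= 0.75


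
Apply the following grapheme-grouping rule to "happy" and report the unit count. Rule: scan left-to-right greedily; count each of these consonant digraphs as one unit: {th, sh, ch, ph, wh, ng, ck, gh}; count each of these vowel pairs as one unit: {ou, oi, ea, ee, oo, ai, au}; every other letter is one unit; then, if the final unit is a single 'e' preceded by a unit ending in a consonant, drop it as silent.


Word: "happy" (5 letters)
Left-to-right scan:
  1. 'h' (letter)
  2. 'a' (letter)
  3. 'p' (letter)
  4. 'p' (letter)
  5. 'y' (letter)
Units from scan: 5
Sound units = 5 units


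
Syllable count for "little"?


Word: "little"
Syllable breakdown: lit | tle
Counting: 2 parts
= 2 syllables


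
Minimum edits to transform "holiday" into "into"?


Word 1: "holiday" (length 7)
Word 2: "into" (length 4)
One optimal edit sequence (insert/delete/substitute each cost 1):
  1. delete 'h'  (+1)
  2. delete 'o'  (+1)
  3. delete 'l'  (+1)
  4. keep 'i'
  5. substitute 'd' -> 'n'  (+1)
  6. substitute 'a' -> 't'  (+1)
  7. substitute 'y' -> 'o'  (+1)
Total edit operations: 6
Edit distance = 6


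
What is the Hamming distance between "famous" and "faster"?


Comparing character by character (same length = 6):
  Pos 0: 'f' vs 'f' =
  Pos 1: 'a' vs 'a' =
  Pos 2: 'm' vs 's' !=
  Pos 3: 'o' vs 't' !=
  Pos 4: 'u' vs 'e' !=
  Pos 5: 's' vs 'r' !=
Hamming distance = 4


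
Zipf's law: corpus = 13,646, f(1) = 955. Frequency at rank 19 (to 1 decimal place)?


Zipf's law: f(r) = f(1) / r
f(1) = 955
f(19) = 955 / 19
= 50.3 occurrences


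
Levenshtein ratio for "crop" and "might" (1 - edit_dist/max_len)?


Word 1: "crop" (length 4)
Word 2: "might" (length 5)
One optimal edit sequence:
  1. insert 'm'  (+1)
  2. substitute 'c' -> 'i'  (+1)
  3. substitute 'r' -> 'g'  (+1)
  4. substitute 'o' -> 'h'  (+1)
  5. substitute 'p' -> 't'  (+1)
Edit distance = 5
Max length = max(4, 5) = 5
Similarity = 1 - 5/5
= 0.0000


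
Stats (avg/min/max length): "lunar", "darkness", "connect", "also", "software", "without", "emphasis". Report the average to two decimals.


Lengths: "lunar"=5, "darkness"=8, "connect"=7, "also"=4, "software"=8, "without"=7, "emphasis"=8
Sum = 47, Count = 7
Average = 47/7 = 6.71
= avg=6.71, min=4, max=8


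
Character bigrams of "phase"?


Word: "phase" (length 5)
Number of bigrams = 5 - 2 + 1 = 4
  Position 0: "ph"
  Position 1: "ha"
  Position 2: "as"
  Position 3: "se"
Bigrams = "ph", "ha", "as", "se"


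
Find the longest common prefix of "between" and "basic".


Word 1: "between"
Word 2: "basic"
Comparing from start:
  Pos 0: 'b' == 'b'
  Pos 1: 'e' != 'a' (stop)
LCP = "b" (length 1)


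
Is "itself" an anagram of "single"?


Word 1: "single" → sorted: egilns
Word 2: "itself" → sorted: efilst
Same letters? egilns != efilst
Anagram = No


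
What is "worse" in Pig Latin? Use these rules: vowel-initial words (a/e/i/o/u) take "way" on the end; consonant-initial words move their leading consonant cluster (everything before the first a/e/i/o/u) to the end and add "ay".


Word: "worse"
Starts with consonant(s) → move to end, add 'ay'
Consonant cluster: "w"
Pig Latin = "orseway"


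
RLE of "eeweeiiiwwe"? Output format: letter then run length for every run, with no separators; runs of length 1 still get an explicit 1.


String: "eeweeiiiwwe"
Scanning for consecutive runs:
  'e' x 2
  'w' x 1
  'e' x 2
  'i' x 3
  'w' x 2
  'e' x 1
RLE = "e2w1e2i3w2e1"


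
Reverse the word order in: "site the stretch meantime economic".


Original: "site the stretch meantime economic"
Words (1..n): site | the | stretch | meantime | economic
Reversed (n..1): economic | meantime | stretch | the | site
Result = "economic meantime stretch the site"


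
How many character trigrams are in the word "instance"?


Word: "instance" (length 8)
Number of 3-grams = length - 3 + 1 = 8 - 3 + 1
= 6


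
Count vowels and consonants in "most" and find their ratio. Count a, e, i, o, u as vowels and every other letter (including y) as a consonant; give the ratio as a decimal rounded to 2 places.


Word: "most"
Vowels (a,e,i,o,u): 1
Consonants: 3
Ratio = 1/3
= 0.33


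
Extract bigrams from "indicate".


Word: "indicate" (length 8)
Number of bigrams = 8 - 2 + 1 = 7
  Position 0: "in"
  Position 1: "nd"
  Position 2: "di"
  Position 3: "ic"
  Position 4: "ca"
  Position 5: "at"
  Position 6: "te"
Bigrams = "in", "nd", "di", "ic", "ca", "at", "te"


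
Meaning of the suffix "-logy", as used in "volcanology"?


Suffix: -logy
As in: volcanology -> volcano + -logy
Meaning = study of


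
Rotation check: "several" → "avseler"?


Word: "several", Candidate: "avseler"
Method: check if candidate is substring of word+word
"severalseveral" contains "avseler"? No
Is rotation = No


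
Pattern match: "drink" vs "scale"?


Pattern of "drink": [0, 1, 2, 3, 4]
Pattern of "scale": [0, 1, 2, 3, 4]
Patterns match
Same pattern = Yes


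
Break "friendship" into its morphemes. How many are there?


Word: "friendship"
Morphemes: friend + -ship
Each morpheme carries meaning
= 2 morphemes


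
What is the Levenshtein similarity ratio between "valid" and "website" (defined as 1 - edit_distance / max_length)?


Word 1: "valid" (length 5)
Word 2: "website" (length 7)
One optimal edit sequence:
  1. insert 'w'  (+1)
  2. substitute 'v' -> 'e'  (+1)
  3. substitute 'a' -> 'b'  (+1)
  4. substitute 'l' -> 's'  (+1)
  5. keep 'i'
  6. insert 't'  (+1)
  7. substitute 'd' -> 'e'  (+1)
Edit distance = 6
Max length = max(5, 7) = 7
Similarity = 1 - 6/7
= 0.1429


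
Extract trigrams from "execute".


Word: "execute" (length 7)
Number of trigrams = 7 - 3 + 1 = 5
  Position 0: "exe"
  Position 1: "xec"
  Position 2: "ecu"
  Position 3: "cut"
  Position 4: "ute"
Trigrams = "exe", "xec", "ecu", "cut", "ute"


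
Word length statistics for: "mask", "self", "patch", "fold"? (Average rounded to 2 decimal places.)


Lengths: "mask"=4, "self"=4, "patch"=5, "fold"=4
Sum = 17, Count = 4
Average = 17/4 = 4.25
= avg=4.25, min=4, max=5


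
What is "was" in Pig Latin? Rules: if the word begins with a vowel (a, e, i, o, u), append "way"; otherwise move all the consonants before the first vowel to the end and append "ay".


Word: "was"
Starts with consonant(s) → move to end, add 'ay'
Consonant cluster: "w"
Pig Latin = "asway"


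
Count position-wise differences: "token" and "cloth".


Comparing character by character (same length = 5):
  Pos 0: 't' vs 'c' !=
  Pos 1: 'o' vs 'l' !=
  Pos 2: 'k' vs 'o' !=
  Pos 3: 'e' vs 't' !=
  Pos 4: 'n' vs 'h' !=
Hamming distance = 5


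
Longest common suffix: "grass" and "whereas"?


Word 1: "grass"
Word 2: "whereas"
Comparing from end:
  Pos -1: 's' == 's'
  Pos -2: 's' != 'a' (stop)
LCS = "s" (length 1)


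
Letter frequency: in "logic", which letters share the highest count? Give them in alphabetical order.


Word: "logic"
Letter counts:
  'c': 1
  'g': 1
  'i': 1
  'l': 1
  'o': 1
Maximum count = 1
Most frequent = 'c', 'g', 'i', 'l', 'o' (1 time each)


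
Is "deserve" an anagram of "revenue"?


Word 1: "revenue" → sorted: eeenruv
Word 2: "deserve" → sorted: deeersv
Same letters? eeenruv != deeersv
Anagram = No


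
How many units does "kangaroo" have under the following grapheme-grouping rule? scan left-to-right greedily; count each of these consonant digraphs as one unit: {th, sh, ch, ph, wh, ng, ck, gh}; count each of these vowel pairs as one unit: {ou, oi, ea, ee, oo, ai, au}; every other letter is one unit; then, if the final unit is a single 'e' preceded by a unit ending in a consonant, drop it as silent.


Word: "kangaroo" (8 letters)
Left-to-right scan:
  [1] 'k' (letter)
  [2] 'a' (letter)
  [3] 'ng' (digraph)
  [4] 'a' (letter)
  [5] 'r' (letter)
  [6] 'oo' (vowel-pair)
Units from scan: 6
Sound units = 6 units


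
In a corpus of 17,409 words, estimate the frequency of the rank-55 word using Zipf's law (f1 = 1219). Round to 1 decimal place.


Zipf's law: f(r) = f(1) / r
f(1) = 1219
f(55) = 1219 / 55
= 22.2 occurrences


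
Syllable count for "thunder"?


Word: "thunder"
Syllable breakdown: thun | der
Counting: 2 parts
= 2 syllables


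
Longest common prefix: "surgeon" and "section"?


Word 1: "surgeon"
Word 2: "section"
Comparing from start:
  Pos 0: 's' == 's'
  Pos 1: 'u' != 'e' (stop)
LCP = "s" (length 1)


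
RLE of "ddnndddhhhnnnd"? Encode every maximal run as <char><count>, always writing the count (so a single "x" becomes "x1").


String: "ddnndddhhhnnnd"
Scanning for consecutive runs:
  'd' x 2
  'n' x 2
  'd' x 3
  'h' x 3
  'n' x 3
  'd' x 1
RLE = "d2n2d3h3n3d1"


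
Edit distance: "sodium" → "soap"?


Word 1: "sodium" (length 6)
Word 2: "soap" (length 4)
One optimal edit sequence (insert/delete/substitute each cost 1):
  1. keep 's'
  2. keep 'o'
  3. delete 'd'  (+1)
  4. delete 'i'  (+1)
  5. substitute 'u' -> 'a'  (+1)
  6. substitute 'm' -> 'p'  (+1)
Total edit operations: 4
Edit distance = 4


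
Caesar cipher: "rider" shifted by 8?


Word: "rider"
Shift: 8
Each letter → (letter + shift) mod 26:
  'r' (17) + 8 = 25 → 'z'
  'i' (8) + 8 = 16 → 'q'
  'd' (3) + 8 = 11 → 'l'
  'e' (4) + 8 = 12 → 'm'
  'r' (17) + 8 = 25 → 'z'
Result = "zqlmz"


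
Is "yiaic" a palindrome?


Word: "yiaic"
Reversed: "ciaiy"
Forward == Backward? yiaic != ciaiy
Palindrome = No


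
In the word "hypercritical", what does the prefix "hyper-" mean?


Prefix: hyper-
Example: hypercritical = hyper- + critical
Meaning = over / excessive


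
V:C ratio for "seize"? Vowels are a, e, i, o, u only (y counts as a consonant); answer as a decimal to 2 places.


Word: "seize"
Vowels (a,e,i,o,u): 3
Consonants: 2
Ratio = 3/2
= 1.50


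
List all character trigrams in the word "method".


Word: "method" (length 6)
Number of trigrams = 6 - 3 + 1 = 4
  Position 0: "met"
  Position 1: "eth"
  Position 2: "tho"
  Position 3: "hod"
Trigrams = "met", "eth", "tho", "hod"


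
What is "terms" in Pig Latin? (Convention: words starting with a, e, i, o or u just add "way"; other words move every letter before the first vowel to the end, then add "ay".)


Word: "terms"
Starts with consonant(s) → move to end, add 'ay'
Consonant cluster: "t"
Pig Latin = "ermstay"


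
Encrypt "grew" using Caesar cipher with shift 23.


Word: "grew"
Shift: 23
Each letter → (letter + shift) mod 26:
  'g' (6) + 23 = 3 → 'd'
  'r' (17) + 23 = 14 → 'o'
  'e' (4) + 23 = 1 → 'b'
  'w' (22) + 23 = 19 → 't'
Result = "dobt"


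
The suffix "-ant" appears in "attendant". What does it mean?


Suffix: -ant
Example: attendant = attend + -ant
Meaning = one who / that which


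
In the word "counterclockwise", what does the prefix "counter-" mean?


Prefix: counter-
As in: counterclockwise -> counter- + clockwise
Meaning = against / opposite


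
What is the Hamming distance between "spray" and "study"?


Comparing character by character (same length = 5):
  Pos 0: 's' vs 's' =
  Pos 1: 'p' vs 't' !=
  Pos 2: 'r' vs 'u' !=
  Pos 3: 'a' vs 'd' !=
  Pos 4: 'y' vs 'y' =
Hamming distance = 3


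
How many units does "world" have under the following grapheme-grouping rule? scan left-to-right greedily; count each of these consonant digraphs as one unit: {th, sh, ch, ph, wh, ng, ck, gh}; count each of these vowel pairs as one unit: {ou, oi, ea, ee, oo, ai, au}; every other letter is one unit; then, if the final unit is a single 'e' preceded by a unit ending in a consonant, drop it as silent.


Word: "world" (5 letters)
Left-to-right scan:
  (1) 'w' (letter)
  (2) 'o' (letter)
  (3) 'r' (letter)
  (4) 'l' (letter)
  (5) 'd' (letter)
Units from scan: 5
Sound units = 5 units


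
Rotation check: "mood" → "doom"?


Word: "mood", Candidate: "doom"
Method: check if candidate is substring of word+word
"moodmood" contains "doom"? No
Is rotation = No


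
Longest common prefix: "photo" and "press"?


Word 1: "photo"
Word 2: "press"
Comparing from start:
  Pos 0: 'p' == 'p'
  Pos 1: 'h' != 'r' (stop)
LCP = "p" (length 1)


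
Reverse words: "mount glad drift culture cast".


Original: "mount glad drift culture cast"
Words (1..n): mount | glad | drift | culture | cast
Reversed (n..1): cast | culture | drift | glad | mount
Result = "cast culture drift glad mount"


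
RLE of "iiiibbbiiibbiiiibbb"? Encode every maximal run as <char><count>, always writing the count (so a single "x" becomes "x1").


String: "iiiibbbiiibbiiiibbb"
Scanning for consecutive runs:
  'i' x 4
  'b' x 3
  'i' x 3
  'b' x 2
  'i' x 4
  'b' x 3
RLE = "i4b3i3b2i4b3"


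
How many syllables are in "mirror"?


Word: "mirror"
Syllable breakdown: mir / ror
Counting: 2 parts
= 2 syllables


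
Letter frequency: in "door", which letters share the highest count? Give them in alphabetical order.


Word: "door"
Letter counts:
  'd': 1
  'o': 2
  'r': 1
Maximum count = 2
Most frequent = 'o' (2 times each)


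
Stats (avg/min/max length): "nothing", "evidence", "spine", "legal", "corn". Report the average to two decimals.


Lengths: "nothing"=7, "evidence"=8, "spine"=5, "legal"=5, "corn"=4
Sum = 29, Count = 5
Average = 29/5 = 5.80
= avg=5.80, min=4, max=8


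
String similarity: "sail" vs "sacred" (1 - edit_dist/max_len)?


Word 1: "sail" (length 4)
Word 2: "sacred" (length 6)
One optimal edit sequence:
  1. keep 's'
  2. keep 'a'
  3. insert 'c'  (+1)
  4. insert 'r'  (+1)
  5. substitute 'i' -> 'e'  (+1)
  6. substitute 'l' -> 'd'  (+1)
Edit distance = 4
Max length = max(4, 6) = 6
Similarity = 1 - 4/6
= 0.3333


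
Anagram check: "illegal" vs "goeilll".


Word 1: "illegal" → sorted: aegilll
Word 2: "goeilll" → sorted: egilllo
Same letters? aegilll != egilllo
Anagram = No


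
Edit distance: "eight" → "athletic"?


Word 1: "eight" (length 5)
Word 2: "athletic" (length 8)
One optimal edit sequence (insert/delete/substitute each cost 1):
  1. insert 'a'  (+1)
  2. substitute 'e' -> 't'  (+1)
  3. substitute 'i' -> 'h'  (+1)
  4. substitute 'g' -> 'l'  (+1)
  5. substitute 'h' -> 'e'  (+1)
  6. keep 't'
  7. insert 'i'  (+1)
  8. insert 'c'  (+1)
Total edit operations: 7
Edit distance = 7


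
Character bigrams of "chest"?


Word: "chest" (length 5)
Number of bigrams = 5 - 2 + 1 = 4
  Position 0: "ch"
  Position 1: "he"
  Position 2: "es"
  Position 3: "st"
Bigrams = "ch", "he", "es", "st"


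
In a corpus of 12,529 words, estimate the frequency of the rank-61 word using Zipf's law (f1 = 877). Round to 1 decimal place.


Zipf's law: f(r) = f(1) / r
f(1) = 877
f(61) = 877 / 61
= 14.4 occurrences


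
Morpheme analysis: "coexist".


Word: "coexist"
Morphemes: co- / exist
Each morpheme carries meaning
= 2 morphemes


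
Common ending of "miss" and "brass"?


Word 1: "miss"
Word 2: "brass"
Comparing from end:
  Pos -1: 's' == 's'
  Pos -2: 's' == 's'
  Pos -3: 'i' != 'a' (stop)
LCS = "ss" (length 2)


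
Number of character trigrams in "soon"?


Word: "soon" (length 4)
Number of 3-grams = length - 3 + 1 = 4 - 3 + 1
= 2


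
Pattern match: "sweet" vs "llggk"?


Pattern of "sweet": [0, 1, 2, 2, 3]
Pattern of "llggk": [0, 0, 1, 1, 2]
Patterns do not match
Same pattern = No


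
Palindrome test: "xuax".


Word: "xuax"
Reversed: "xaux"
Forward == Backward? xuax != xaux
Palindrome = No


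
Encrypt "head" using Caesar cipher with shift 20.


Word: "head"
Shift: 20
Each letter → (letter + shift) mod 26:
  'h' (7) + 20 = 1 → 'b'
  'e' (4) + 20 = 24 → 'y'
  'a' (0) + 20 = 20 → 'u'
  'd' (3) + 20 = 23 → 'x'
Result = "byux"


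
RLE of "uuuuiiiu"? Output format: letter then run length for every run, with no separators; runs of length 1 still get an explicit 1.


String: "uuuuiiiu"
Scanning for consecutive runs:
  'u' x 4
  'i' x 3
  'u' x 1
RLE = "u4i3u1"


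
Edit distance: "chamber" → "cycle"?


Word 1: "chamber" (length 7)
Word 2: "cycle" (length 5)
One optimal edit sequence (insert/delete/substitute each cost 1):
  1. keep 'c'
  2. delete 'h'  (+1)
  3. substitute 'a' -> 'y'  (+1)
  4. substitute 'm' -> 'c'  (+1)
  5. substitute 'b' -> 'l'  (+1)
  6. keep 'e'
  7. delete 'r'  (+1)
Total edit operations: 5
Edit distance = 5


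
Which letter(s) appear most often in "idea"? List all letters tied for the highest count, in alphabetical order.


Word: "idea"
Letter counts:
  'a': 1
  'd': 1
  'e': 1
  'i': 1
Maximum count = 1
Most frequent = 'a', 'd', 'e', 'i' (1 time each)


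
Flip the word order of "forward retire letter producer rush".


Original: "forward retire letter producer rush"
Words (1..n): forward | retire | letter | producer | rush
Reversed (n..1): rush | producer | letter | retire | forward
Result = "rush producer letter retire forward"


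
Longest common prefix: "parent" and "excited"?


Word 1: "parent"
Word 2: "excited"
Comparing from start:
  Pos 0: 'p' != 'e' (stop)
LCP = "" (length 0)


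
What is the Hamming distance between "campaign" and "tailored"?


Comparing character by character (same length = 8):
  Pos 0: 'c' vs 't' !=
  Pos 1: 'a' vs 'a' =
  Pos 2: 'm' vs 'i' !=
  Pos 3: 'p' vs 'l' !=
  Pos 4: 'a' vs 'o' !=
  Pos 5: 'i' vs 'r' !=
  Pos 6: 'g' vs 'e' !=
  Pos 7: 'n' vs 'd' !=
Hamming distance = 7


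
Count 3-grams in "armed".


Word: "armed" (length 5)
Number of 3-grams = length - 3 + 1 = 5 - 3 + 1
= 3


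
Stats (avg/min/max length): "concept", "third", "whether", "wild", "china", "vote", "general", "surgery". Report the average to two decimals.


Lengths: "concept"=7, "third"=5, "whether"=7, "wild"=4, "china"=5, "vote"=4, "general"=7, "surgery"=7
Sum = 46, Count = 8
Average = 46/8 = 5.75
= avg=5.75, min=4, max=7


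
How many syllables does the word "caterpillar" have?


Word: "caterpillar"
Syllable breakdown: cat · er · pil · lar
Counting: 4 parts
= 4 syllables


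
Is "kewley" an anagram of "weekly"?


Word 1: "weekly" → sorted: eeklwy
Word 2: "kewley" → sorted: eeklwy
Same letters? eeklwy == eeklwy
Anagram = Yes


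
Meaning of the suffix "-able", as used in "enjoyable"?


Suffix: -able
Example: enjoyable (enjoy + -able)
Meaning = capable of


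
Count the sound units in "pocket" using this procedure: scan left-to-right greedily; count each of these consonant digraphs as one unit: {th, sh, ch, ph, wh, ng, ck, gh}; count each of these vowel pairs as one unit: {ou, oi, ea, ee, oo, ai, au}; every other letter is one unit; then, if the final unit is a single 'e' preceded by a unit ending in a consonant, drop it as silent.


Word: "pocket" (6 letters)
Left-to-right scan:
  (1) 'p' (letter)
  (2) 'o' (letter)
  (3) 'ck' (digraph)
  (4) 'e' (letter)
  (5) 't' (letter)
Units from scan: 5
Sound units = 5 units


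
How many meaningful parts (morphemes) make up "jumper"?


Word: "jumper"
Morphemes: jump + -er
Each morpheme carries meaning
= 2 morphemes


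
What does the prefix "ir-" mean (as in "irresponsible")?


Prefix: ir-
Example: irresponsible = ir- + responsible
Meaning = not


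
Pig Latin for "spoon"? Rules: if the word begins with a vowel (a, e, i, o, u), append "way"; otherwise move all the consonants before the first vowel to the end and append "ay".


Word: "spoon"
Starts with consonant(s) → move to end, add 'ay'
Consonant cluster: "sp"
Pig Latin = "oonspay"


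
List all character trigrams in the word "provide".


Word: "provide" (length 7)
Number of trigrams = 7 - 3 + 1 = 5
  Position 0: "pro"
  Position 1: "rov"
  Position 2: "ovi"
  Position 3: "vid"
  Position 4: "ide"
Trigrams = "pro", "rov", "ovi", "vid", "ide"


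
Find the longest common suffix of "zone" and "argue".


Word 1: "zone"
Word 2: "argue"
Comparing from end:
  Pos -1: 'e' == 'e'
  Pos -2: 'n' != 'u' (stop)
LCS = "e" (length 1)


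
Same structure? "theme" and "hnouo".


Pattern of "theme": [0, 1, 2, 3, 2]
Pattern of "hnouo": [0, 1, 2, 3, 2]
Patterns match
Same pattern = Yes


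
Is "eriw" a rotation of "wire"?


Word: "wire", Candidate: "eriw"
Method: check if candidate is substring of word+word
"wirewire" contains "eriw"? No
Is rotation = No


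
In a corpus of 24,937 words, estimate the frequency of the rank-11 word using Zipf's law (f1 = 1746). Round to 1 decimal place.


Zipf's law: f(r) = f(1) / r
f(1) = 1746
f(11) = 1746 / 11
= 158.7 occurrences


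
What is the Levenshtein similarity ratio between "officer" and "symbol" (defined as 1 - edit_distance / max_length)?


Word 1: "officer" (length 7)
Word 2: "symbol" (length 6)
One optimal edit sequence:
  1. delete 'o'  (+1)
  2. substitute 'f' -> 's'  (+1)
  3. substitute 'f' -> 'y'  (+1)
  4. substitute 'i' -> 'm'  (+1)
  5. substitute 'c' -> 'b'  (+1)
  6. substitute 'e' -> 'o'  (+1)
  7. substitute 'r' -> 'l'  (+1)
Edit distance = 7
Max length = max(7, 6) = 7
Similarity = 1 - 7/7
= 0.0000


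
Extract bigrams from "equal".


Word: "equal" (length 5)
Number of bigrams = 5 - 2 + 1 = 4
  Position 0: "eq"
  Position 1: "qu"
  Position 2: "ua"
  Position 3: "al"
Bigrams = "eq", "qu", "ua", "al"


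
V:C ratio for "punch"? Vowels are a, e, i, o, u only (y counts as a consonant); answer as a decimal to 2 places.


Word: "punch"
Vowels (a,e,i,o,u): 1
Consonants: 4
Ratio = 1/4
= 0.25


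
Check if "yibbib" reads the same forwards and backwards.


Word: "yibbib"
Reversed: "bibbiy"
Forward == Backward? yibbib != bibbiy
Palindrome = No


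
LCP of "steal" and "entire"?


Word 1: "steal"
Word 2: "entire"
Comparing from start:
  Pos 0: 's' != 'e' (stop)
LCP = "" (length 0)


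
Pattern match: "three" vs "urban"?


Pattern of "three": [0, 1, 2, 3, 3]
Pattern of "urban": [0, 1, 2, 3, 4]
Patterns do not match
Same pattern = No


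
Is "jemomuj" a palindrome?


Word: "jemomuj"
Reversed: "jumomej"
Forward == Backward? jemomuj != jumomej
Palindrome = No


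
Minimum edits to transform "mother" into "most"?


Word 1: "mother" (length 6)
Word 2: "most" (length 4)
One optimal edit sequence (insert/delete/substitute each cost 1):
  1. keep 'm'
  2. keep 'o'
  3. delete 't'  (+1)
  4. delete 'h'  (+1)
  5. substitute 'e' -> 's'  (+1)
  6. substitute 'r' -> 't'  (+1)
Total edit operations: 4
Edit distance = 4


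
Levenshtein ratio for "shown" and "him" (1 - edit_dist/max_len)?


Word 1: "shown" (length 5)
Word 2: "him" (length 3)
One optimal edit sequence:
  1. delete 's'  (+1)
  2. keep 'h'
  3. delete 'o'  (+1)
  4. substitute 'w' -> 'i'  (+1)
  5. substitute 'n' -> 'm'  (+1)
Edit distance = 4
Max length = max(5, 3) = 5
Similarity = 1 - 4/5
= 0.2000


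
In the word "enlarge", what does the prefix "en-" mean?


Prefix: en-
Example: enlarge (en- + large)
Meaning = cause to / put into


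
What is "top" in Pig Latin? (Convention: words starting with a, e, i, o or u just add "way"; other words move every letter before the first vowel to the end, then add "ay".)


Word: "top"
Starts with consonant(s) → move to end, add 'ay'
Consonant cluster: "t"
Pig Latin = "optay"


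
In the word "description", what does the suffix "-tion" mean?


Suffix: -tion
Example: description (describe + -tion, with a spelling change)
Meaning = act or process


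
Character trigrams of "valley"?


Word: "valley" (length 6)
Number of trigrams = 6 - 3 + 1 = 4
  Position 0: "val"
  Position 1: "all"
  Position 2: "lle"
  Position 3: "ley"
Trigrams = "val", "all", "lle", "ley"


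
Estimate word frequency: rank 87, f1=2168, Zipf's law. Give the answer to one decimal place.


Zipf's law: f(r) = f(1) / r
f(1) = 2168
f(87) = 2168 / 87
= 24.9 occurrences


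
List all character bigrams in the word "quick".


Word: "quick" (length 5)
Number of bigrams = 5 - 2 + 1 = 4
  Position 0: "qu"
  Position 1: "ui"
  Position 2: "ic"
  Position 3: "ck"
Bigrams = "qu", "ui", "ic", "ck"


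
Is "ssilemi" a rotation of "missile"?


Word: "missile", Candidate: "ssilemi"
Method: check if candidate is substring of word+word
"missilemissile" contains "ssilemi"? Yes
Is rotation = Yes


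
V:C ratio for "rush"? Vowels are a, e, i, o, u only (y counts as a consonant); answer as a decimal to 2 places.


Word: "rush"
Vowels (a,e,i,o,u): 1
Consonants: 3
Ratio = 1/3
= 0.33


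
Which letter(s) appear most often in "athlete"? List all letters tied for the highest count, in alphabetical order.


Word: "athlete"
Letter counts:
  'a': 1
  'e': 2
  'h': 1
  'l': 1
  't': 2
Maximum count = 2
Most frequent = 'e', 't' (2 times each)


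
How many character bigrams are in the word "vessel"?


Word: "vessel" (length 6)
Number of 2-grams = length - 2 + 1 = 6 - 2 + 1
= 5


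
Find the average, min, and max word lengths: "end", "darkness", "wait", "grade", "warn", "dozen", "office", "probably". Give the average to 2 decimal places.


Lengths: "end"=3, "darkness"=8, "wait"=4, "grade"=5, "warn"=4, "dozen"=5, "office"=6, "probably"=8
Sum = 43, Count = 8
Average = 43/8 = 5.38
= avg=5.38, min=3, max=8


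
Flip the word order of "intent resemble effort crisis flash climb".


Original: "intent resemble effort crisis flash climb"
Words (1..n): intent | resemble | effort | crisis | flash | climb
Reversed (n..1): climb | flash | crisis | effort | resemble | intent
Result = "climb flash crisis effort resemble intent"


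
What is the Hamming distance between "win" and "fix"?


Comparing character by character (same length = 3):
  Pos 0: 'w' vs 'f' !=
  Pos 1: 'i' vs 'i' =
  Pos 2: 'n' vs 'x' !=
Hamming distance = 2


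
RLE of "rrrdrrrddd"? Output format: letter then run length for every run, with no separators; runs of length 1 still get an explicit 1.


String: "rrrdrrrddd"
Scanning for consecutive runs:
  'r' x 3
  'd' x 1
  'r' x 3
  'd' x 3
RLE = "r3d1r3d3"


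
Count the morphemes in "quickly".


Word: "quickly"
Morphemes: quick + -ly
Each morpheme carries meaning
= 2 morphemes


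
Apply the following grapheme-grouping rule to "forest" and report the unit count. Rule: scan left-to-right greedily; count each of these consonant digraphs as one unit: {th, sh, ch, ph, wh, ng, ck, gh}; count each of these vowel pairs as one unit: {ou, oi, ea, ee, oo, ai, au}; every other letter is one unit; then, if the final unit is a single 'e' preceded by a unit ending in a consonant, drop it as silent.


Word: "forest" (6 letters)
Left-to-right scan:
  (1) 'f' (letter)
  (2) 'o' (letter)
  (3) 'r' (letter)
  (4) 'e' (letter)
  (5) 's' (letter)
  (6) 't' (letter)
Units from scan: 6
Sound units = 6 units


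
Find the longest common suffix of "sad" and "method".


Word 1: "sad"
Word 2: "method"
Comparing from end:
  Pos -1: 'd' == 'd'
  Pos -2: 'a' != 'o' (stop)
LCS = "d" (length 1)


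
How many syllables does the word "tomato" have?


Word: "tomato"
Syllable breakdown: to / ma / to
Counting: 3 parts
= 3 syllables


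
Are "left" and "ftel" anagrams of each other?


Word 1: "left" → sorted: eflt
Word 2: "ftel" → sorted: eflt
Same letters? eflt == eflt
Anagram = Yes


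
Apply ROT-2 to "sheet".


Word: "sheet"
Shift: 2
Each letter → (letter + shift) mod 26:
  's' (18) + 2 = 20 → 'u'
  'h' (7) + 2 = 9 → 'j'
  'e' (4) + 2 = 6 → 'g'
  'e' (4) + 2 = 6 → 'g'
  't' (19) + 2 = 21 → 'v'
Result = "ujggv"


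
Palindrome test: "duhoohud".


Word: "duhoohud"
Reversed: "duhoohud"
Forward == Backward? duhoohud == duhoohud
Palindrome = Yes


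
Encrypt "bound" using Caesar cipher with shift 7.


Word: "bound"
Shift: 7
Each letter → (letter + shift) mod 26:
  'b' (1) + 7 = 8 → 'i'
  'o' (14) + 7 = 21 → 'v'
  'u' (20) + 7 = 1 → 'b'
  'n' (13) + 7 = 20 → 'u'
  'd' (3) + 7 = 10 → 'k'
Result = "ivbuk"


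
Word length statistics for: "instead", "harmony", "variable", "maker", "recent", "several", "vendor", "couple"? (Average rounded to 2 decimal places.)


Lengths: "instead"=7, "harmony"=7, "variable"=8, "maker"=5, "recent"=6, "several"=7, "vendor"=6, "couple"=6
Sum = 52, Count = 8
Average = 52/8 = 6.50
= avg=6.50, min=5, max=8


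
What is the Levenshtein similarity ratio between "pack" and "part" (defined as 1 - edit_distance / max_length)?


Word 1: "pack" (length 4)
Word 2: "part" (length 4)
One optimal edit sequence:
  1. keep 'p'
  2. keep 'a'
  3. substitute 'c' -> 'r'  (+1)
  4. substitute 'k' -> 't'  (+1)
Edit distance = 2
Max length = max(4, 4) = 4
Similarity = 1 - 2/4
= 0.5000


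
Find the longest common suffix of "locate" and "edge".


Word 1: "locate"
Word 2: "edge"
Comparing from end:
  Pos -1: 'e' == 'e'
  Pos -2: 't' != 'g' (stop)
LCS = "e" (length 1)


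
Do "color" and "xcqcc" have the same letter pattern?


Pattern of "color": [0, 1, 2, 1, 3]
Pattern of "xcqcc": [0, 1, 2, 1, 1]
Patterns do not match
Same pattern = No


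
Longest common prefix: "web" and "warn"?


Word 1: "web"
Word 2: "warn"
Comparing from start:
  Pos 0: 'w' == 'w'
  Pos 1: 'e' != 'a' (stop)
LCP = "w" (length 1)


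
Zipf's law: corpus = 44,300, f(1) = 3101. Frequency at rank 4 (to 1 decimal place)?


Zipf's law: f(r) = f(1) / r
f(1) = 3101
f(4) = 3101 / 4
= 775.3 occurrences


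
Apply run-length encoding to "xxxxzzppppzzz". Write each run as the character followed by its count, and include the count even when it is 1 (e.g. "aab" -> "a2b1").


String: "xxxxzzppppzzz"
Scanning for consecutive runs:
  'x' x 4
  'z' x 2
  'p' x 4
  'z' x 3
RLE = "x4z2p4z3"


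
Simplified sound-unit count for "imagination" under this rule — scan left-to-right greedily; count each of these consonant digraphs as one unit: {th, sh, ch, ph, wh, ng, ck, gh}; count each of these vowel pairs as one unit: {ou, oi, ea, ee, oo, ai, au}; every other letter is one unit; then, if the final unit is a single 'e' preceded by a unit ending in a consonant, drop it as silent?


Word: "imagination" (11 letters)
Left-to-right scan:
  1. 'i' (letter)
  2. 'm' (letter)
  3. 'a' (letter)
  4. 'g' (letter)
  5. 'i' (letter)
  6. 'n' (letter)
  7. 'a' (letter)
  8. 't' (letter)
  9. 'i' (letter)
  10. 'o' (letter)
  11. 'n' (letter)
Units from scan: 11
Sound units = 11 units


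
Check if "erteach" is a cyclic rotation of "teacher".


Word: "teacher", Candidate: "erteach"
Method: check if candidate is substring of word+word
"teacherteacher" contains "erteach"? Yes
Is rotation = Yes


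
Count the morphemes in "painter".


Word: "painter"
Morphemes: paint / -er
Each morpheme carries meaning
= 2 morphemes


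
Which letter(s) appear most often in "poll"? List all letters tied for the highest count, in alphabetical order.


Word: "poll"
Letter counts:
  'l': 2
  'o': 1
  'p': 1
Maximum count = 2
Most frequent = 'l' (2 times each)


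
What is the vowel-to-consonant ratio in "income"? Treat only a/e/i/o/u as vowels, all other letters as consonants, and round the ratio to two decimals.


Word: "income"
Vowels (a,e,i,o,u): 3
Consonants: 3
Ratio = 3/3
= 1.00


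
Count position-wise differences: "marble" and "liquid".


Comparing character by character (same length = 6):
  Pos 0: 'm' vs 'l' !=
  Pos 1: 'a' vs 'i' !=
  Pos 2: 'r' vs 'q' !=
  Pos 3: 'b' vs 'u' !=
  Pos 4: 'l' vs 'i' !=
  Pos 5: 'e' vs 'd' !=
Hamming distance = 6


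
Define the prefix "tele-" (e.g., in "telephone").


Prefix: tele-
Example: telephone (tele- + phone)
Meaning = distant


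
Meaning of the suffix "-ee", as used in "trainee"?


Suffix: -ee
As in: trainee -> train + -ee
Meaning = one who receives


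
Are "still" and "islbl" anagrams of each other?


Word 1: "still" → sorted: illst
Word 2: "islbl" → sorted: bills
Same letters? illst != bills
Anagram = No


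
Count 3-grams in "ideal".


Word: "ideal" (length 5)
Number of 3-grams = length - 3 + 1 = 5 - 3 + 1
= 3


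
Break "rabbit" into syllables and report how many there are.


Word: "rabbit"
Syllable breakdown: rab | bit
Counting: 2 parts
= 2 syllables


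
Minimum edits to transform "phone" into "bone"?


Word 1: "phone" (length 5)
Word 2: "bone" (length 4)
One optimal edit sequence (insert/delete/substitute each cost 1):
  1. delete 'p'  (+1)
  2. substitute 'h' -> 'b'  (+1)
  3. keep 'o'
  4. keep 'n'
  5. keep 'e'
Total edit operations: 2
Edit distance = 2


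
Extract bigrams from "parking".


Word: "parking" (length 7)
Number of bigrams = 7 - 2 + 1 = 6
  Position 0: "pa"
  Position 1: "ar"
  Position 2: "rk"
  Position 3: "ki"
  Position 4: "in"
  Position 5: "ng"
Bigrams = "pa", "ar", "rk", "ki", "in", "ng"


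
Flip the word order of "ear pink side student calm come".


Original: "ear pink side student calm come"
Words (1..n): ear | pink | side | student | calm | come
Reversed (n..1): come | calm | student | side | pink | ear
Result = "come calm student side pink ear"


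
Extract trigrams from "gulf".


Word: "gulf" (length 4)
Number of trigrams = 4 - 3 + 1 = 2
  Position 0: "gul"
  Position 1: "ulf"
Trigrams = "gul", "ulf"


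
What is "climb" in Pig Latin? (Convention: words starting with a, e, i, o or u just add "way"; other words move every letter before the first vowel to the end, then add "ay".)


Word: "climb"
Starts with consonant(s) → move to end, add 'ay'
Consonant cluster: "cl"
Pig Latin = "imbclay"


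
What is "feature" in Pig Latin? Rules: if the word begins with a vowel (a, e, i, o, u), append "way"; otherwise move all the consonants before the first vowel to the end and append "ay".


Word: "feature"
Starts with consonant(s) → move to end, add 'ay'
Consonant cluster: "f"
Pig Latin = "eaturefay"


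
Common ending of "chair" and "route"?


Word 1: "chair"
Word 2: "route"
Comparing from end:
  Pos -1: 'r' != 'e' (stop)
LCS = "" (length 0)


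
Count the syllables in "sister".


Word: "sister"
Syllable breakdown: sis | ter
Counting: 2 parts
= 2 syllables


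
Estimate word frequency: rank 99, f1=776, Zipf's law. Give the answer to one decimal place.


Zipf's law: f(r) = f(1) / r
f(1) = 776
f(99) = 776 / 99
= 7.8 occurrences


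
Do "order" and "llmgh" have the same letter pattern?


Pattern of "order": [0, 1, 2, 3, 1]
Pattern of "llmgh": [0, 0, 1, 2, 3]
Patterns do not match
Same pattern = No


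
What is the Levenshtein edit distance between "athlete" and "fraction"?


Word 1: "athlete" (length 7)
Word 2: "fraction" (length 8)
One optimal edit sequence (insert/delete/substitute each cost 1):
  1. insert 'f'  (+1)
  2. substitute 'a' -> 'r'  (+1)
  3. substitute 't' -> 'a'  (+1)
  4. substitute 'h' -> 'c'  (+1)
  5. substitute 'l' -> 't'  (+1)
  6. substitute 'e' -> 'i'  (+1)
  7. substitute 't' -> 'o'  (+1)
  8. substitute 'e' -> 'n'  (+1)
Total edit operations: 8
Edit distance = 8
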